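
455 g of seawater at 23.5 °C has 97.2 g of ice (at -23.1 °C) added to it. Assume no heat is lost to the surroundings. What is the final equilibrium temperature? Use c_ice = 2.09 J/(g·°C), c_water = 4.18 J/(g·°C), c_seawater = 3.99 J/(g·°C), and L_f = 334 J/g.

T_f ≈ 2.5 °C

Heat gained plus heat lost sum to zero:
warm ice to 0 °C: 97.2·2.09·(0 − (-23.1)) = 4692.7
  fusion: m_ice L_f = 97.2·334 = 32465
  warm the meltwater: 406.3 T
  seawater: 1815.5(T − 23.5)
2221.7 T = 42663 − 37158 = 5505.6
T ≈ 2.48 °C. Since T > 0 °C, the all-ice-melts assumption holds.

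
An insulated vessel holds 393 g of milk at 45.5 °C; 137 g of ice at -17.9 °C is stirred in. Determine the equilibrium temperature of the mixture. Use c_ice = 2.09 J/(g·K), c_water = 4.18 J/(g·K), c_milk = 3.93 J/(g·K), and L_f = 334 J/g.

T_f ≈ 9.2 °C

Let T be the final temperature. ΣQ_i = 0:
ice -17.9→0 °C: 137·2.09·17.9 = 5125.3; fusion: m_ice L_f = 137·334 = 45758; warm the meltwater: 572.66 T; milk: 1544.5(T − 45.5)
2117.2 T = 70274 − 50883 = 19391
T ≈ 9.16 °C (positive, so assuming full melt was valid).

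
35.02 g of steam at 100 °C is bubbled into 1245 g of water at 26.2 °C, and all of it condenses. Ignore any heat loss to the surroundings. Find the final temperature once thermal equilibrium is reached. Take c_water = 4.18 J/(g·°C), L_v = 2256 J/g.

Setting the total heat transfer to zero:
steam→water at 100 °C releases m L_v = 35.02·2256 = 79005; condensate cools 100→T: 35.02·4.18·(T − 100) = 146.38(T − 100); water warms: 1245·4.18·(T − 26.2) = 5204.1(T − 26.2)
5350.5 T = 79005 + 14638 + 136347 = 229991
T ≈ 42.99 °C — below 100 °C, confirming all the steam condensed.

T_f ≈ 43.0 °C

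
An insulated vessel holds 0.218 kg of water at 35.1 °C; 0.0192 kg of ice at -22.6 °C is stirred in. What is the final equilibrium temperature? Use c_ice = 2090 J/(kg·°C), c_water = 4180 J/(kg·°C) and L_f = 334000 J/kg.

T_f ≈ 24.9 °C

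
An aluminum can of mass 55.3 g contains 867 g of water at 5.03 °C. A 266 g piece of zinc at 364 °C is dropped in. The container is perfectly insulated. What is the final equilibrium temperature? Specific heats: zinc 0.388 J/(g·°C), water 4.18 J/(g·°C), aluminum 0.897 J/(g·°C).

T_f is the heat-capacity-weighted average of the initial temperatures:
T_f = (103.21·364 + 3624.1·5.03 + 49.6·5.03) / (103.21 + 3624.1 + 49.6)
    = 56046 / 3776.9 ≈ 14.84 °C

T_f ≈ 14.8 °C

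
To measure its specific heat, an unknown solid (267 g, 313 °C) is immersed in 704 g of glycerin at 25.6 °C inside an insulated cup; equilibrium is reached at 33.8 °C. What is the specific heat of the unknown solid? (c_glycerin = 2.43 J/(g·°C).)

c ≈ 0.188 J/(g·°C)

Let T be the final temperature. ΣQ_i = 0:
267×c×(33.8 − 313) + 704×2.43×(33.8 − 25.6) = 0
-74546 c = -14028
c = -14028/-74546 ≈ 0.1882 J/(g·°C)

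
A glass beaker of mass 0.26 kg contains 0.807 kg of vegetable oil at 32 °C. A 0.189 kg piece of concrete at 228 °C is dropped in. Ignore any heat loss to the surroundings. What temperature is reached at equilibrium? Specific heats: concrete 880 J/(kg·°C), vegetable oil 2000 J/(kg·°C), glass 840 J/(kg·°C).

T_f ≈ 48.3 °C

Energy conservation, ΣQ = 0:
0.189*880*(T − 228) + 0.807*2000*(T − 32) + 0.26*840*(T − 32) = 0
1998.7 T = 96558
T = 96558/1998.7 ≈ 48.31 °C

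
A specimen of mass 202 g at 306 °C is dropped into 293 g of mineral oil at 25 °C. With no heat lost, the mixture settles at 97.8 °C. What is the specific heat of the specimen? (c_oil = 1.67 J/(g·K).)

c ≈ 0.847 J/(g·K)

Heat lost by the specimen = heat gained by the oil:
202·c·(306 − 97.8) = 293·1.67·(97.8 − 25)
42056 c = 35622  ⇒  c ≈ 0.847 J/(g·K)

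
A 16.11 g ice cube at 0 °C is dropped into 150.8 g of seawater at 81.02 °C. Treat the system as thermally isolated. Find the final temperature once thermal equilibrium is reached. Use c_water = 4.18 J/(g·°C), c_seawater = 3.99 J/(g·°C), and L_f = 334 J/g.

T_f ≈ 64.8 °C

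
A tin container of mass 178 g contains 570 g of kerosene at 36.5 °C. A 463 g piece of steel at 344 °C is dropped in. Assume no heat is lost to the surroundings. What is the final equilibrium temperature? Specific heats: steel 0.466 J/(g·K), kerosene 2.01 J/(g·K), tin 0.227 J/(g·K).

T_f ≈ 83.8 °C

Let T be the final temperature. ΣQ_i = 0:
463×0.466×(T − 344) + 570×2.01×(T − 36.5) + 178×0.227×(T − 36.5) = 0
215.76(T − 344) + 1145.7(T − 36.5) + 40.41(T − 36.5) = 0
1401.9 T = 117514
T = 117514 / 1401.9 = 83.8 °C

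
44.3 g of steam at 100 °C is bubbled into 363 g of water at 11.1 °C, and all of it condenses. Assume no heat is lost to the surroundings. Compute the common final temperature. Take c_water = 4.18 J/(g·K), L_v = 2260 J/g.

T_f ≈ 79.6 °C

Energy balance with sensible and latent terms:
latent heat released on condensation: 44.3·2260 = 100118; condensed water 100 °C→T: 185.17(T − 100); original water: 1517.3(T − 11.1)
1702.5 T = 100118 + 18517 + 16842 = 135478
T ≈ 79.58 °C (< 100 °C, so full condensation is consistent).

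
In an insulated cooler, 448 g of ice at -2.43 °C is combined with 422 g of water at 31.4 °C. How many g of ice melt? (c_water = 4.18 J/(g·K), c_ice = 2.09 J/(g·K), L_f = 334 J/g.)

Cooling the water to 0 °C releases 422·4.18·31.4 = 55388 J.
Warming the ice to 0 °C takes 448·2.09·2.43 = 2275.3 J, leaving 53113 J for melting.
Fully melting the ice requires m_ice L_f = 448·334 = 149632 J.
That's not enough to melt it all — equilibrium is at 0 °C with ice remaining.
m_melted·334 = 53113  ⇒  m_melted ≈ 159 g.

m_melted ≈ 159 g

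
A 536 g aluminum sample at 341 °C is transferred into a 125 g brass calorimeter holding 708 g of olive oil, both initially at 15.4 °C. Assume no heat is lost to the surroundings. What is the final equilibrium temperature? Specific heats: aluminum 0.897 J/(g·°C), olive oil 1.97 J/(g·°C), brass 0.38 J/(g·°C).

Heat gained plus heat lost sum to zero:
536·0.897·(T − 341) + 708·1.97·(T − 15.4) + 125·0.38·(T − 15.4) = 0
1923.1 T = 186161
T ≈ 96.80 °C

T_f ≈ 96.8 °C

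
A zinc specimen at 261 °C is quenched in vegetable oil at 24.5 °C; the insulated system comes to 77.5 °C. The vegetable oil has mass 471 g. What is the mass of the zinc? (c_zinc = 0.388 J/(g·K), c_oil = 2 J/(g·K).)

m ≈ 701 g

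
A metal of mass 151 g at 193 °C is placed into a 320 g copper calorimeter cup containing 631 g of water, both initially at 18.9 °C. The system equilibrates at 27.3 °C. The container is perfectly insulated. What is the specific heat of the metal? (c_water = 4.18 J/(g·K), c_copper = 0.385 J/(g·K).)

c ≈ 0.927 J/(g·K)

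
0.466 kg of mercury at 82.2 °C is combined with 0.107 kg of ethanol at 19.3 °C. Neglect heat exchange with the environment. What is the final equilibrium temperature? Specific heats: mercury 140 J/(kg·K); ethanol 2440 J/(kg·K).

Conservation of energy gives ΣQ = 0:
0.466*140*(T − 82.2) + 0.107*2440*(T − 19.3) = 0
65.24(T − 82.2) + 261.08(T − 19.3) = 0
326.32 T = 10402
T ≈ 31.88 °C

T_f ≈ 31.9 °C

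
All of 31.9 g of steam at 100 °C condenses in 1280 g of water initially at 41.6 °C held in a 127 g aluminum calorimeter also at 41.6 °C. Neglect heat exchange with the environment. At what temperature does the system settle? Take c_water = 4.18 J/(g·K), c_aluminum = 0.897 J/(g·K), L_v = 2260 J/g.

T_f ≈ 55.9 °C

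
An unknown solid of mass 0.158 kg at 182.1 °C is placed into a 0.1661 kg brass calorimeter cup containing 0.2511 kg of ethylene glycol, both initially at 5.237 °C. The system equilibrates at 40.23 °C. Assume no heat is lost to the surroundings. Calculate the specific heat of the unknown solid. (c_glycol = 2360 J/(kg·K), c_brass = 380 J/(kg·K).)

Let T be the final temperature. ΣQ_i = 0:
0.158·c·(40.23 − 182.1) + 0.2511·2360·(40.23 − 5.237) + 0.1661·380·(40.23 − 5.237) = 0
-22.42 c = -22945
c = -22945/-22.42 ≈ 1024 J/(kg·K)

c ≈ 1020 J/(kg·K)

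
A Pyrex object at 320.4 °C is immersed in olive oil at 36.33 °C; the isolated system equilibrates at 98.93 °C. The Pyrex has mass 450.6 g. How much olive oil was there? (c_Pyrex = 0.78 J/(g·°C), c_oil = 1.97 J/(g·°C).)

Let T be the final temperature. ΣQ_i = 0:
450.6×0.78×(98.93 − 320.4) + m×1.97×(98.93 − 36.33) = 0
123.32 m = 77840
m = 77840/123.32 ≈ 631.2 g

m ≈ 631 g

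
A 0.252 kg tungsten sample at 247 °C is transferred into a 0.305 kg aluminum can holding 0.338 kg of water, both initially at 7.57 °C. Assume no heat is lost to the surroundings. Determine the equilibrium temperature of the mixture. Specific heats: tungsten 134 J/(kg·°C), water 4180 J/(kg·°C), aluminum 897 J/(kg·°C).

T_f is the heat-capacity-weighted average of the initial temperatures:
T_f = (33.77·247 + 1412.8·7.57 + 273.58·7.57) / (33.77 + 1412.8 + 273.58)
    = 21107 / 1720.2 ≈ 12.27 °C

T_f ≈ 12.3 °C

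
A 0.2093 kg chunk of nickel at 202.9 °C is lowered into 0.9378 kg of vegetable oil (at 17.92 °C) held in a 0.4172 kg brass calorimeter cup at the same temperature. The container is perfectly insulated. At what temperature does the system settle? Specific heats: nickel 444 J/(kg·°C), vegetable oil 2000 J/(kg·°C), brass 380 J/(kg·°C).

Heat gained plus heat lost sum to zero:
0.2093·444·(T − 202.9) + 0.9378·2000·(T − 17.92) + 0.4172·380·(T − 17.92) = 0
92.93(T − 202.9) + 1875.6(T − 17.92) + 158.54(T − 17.92) = 0
2127.1 T = 55307
T = 55307/2127.1 ≈ 26.00 °C

T_f ≈ 26.0 °C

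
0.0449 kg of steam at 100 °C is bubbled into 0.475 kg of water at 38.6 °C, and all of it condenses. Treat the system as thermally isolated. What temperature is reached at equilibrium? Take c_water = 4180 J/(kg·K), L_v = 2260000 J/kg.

Sum of m c ΔT and latent-heat terms is zero:
condense steam: −0.0449·2260000 = −101474; condensate cools 100→T: 0.0449·4180·(T − 100) = 187.68(T − 100); water warms: 0.475·4180·(T − 38.6) = 1985.5(T − 38.6)
2173.2 T = 101474 + 18768 + 76640 = 196882
T ≈ 90.60 °C — below 100 °C, confirming all the steam condensed.

T_f ≈ 90.6 °C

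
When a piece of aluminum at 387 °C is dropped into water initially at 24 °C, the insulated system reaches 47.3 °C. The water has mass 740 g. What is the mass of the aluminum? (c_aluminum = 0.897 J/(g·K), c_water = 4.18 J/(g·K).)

m ≈ 237 g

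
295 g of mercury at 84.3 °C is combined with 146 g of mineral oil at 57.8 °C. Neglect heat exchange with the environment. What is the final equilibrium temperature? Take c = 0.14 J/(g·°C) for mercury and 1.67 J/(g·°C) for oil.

T_f ≈ 61.6 °C

Energy conservation, ΣQ = 0:
295×0.14×(T − 84.3) + 146×1.67×(T − 57.8) = 0
285.12 T = 17574
T = 17574 / 285.12 = 61.6 °C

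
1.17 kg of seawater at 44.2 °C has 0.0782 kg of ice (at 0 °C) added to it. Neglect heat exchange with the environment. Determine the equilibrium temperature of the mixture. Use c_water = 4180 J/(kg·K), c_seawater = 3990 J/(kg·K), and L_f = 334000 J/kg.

Sum of m c ΔT and latent-heat terms is zero:
fusion: m_ice L_f = 0.0782×334000 = 26119
  warm the meltwater: 326.88 T
  seawater cools: 1.17×3990×(T − 44.2) = 4668.3(T − 44.2)
4995.2 T = 206339 − 26119 = 180220
T ≈ 36.08 °C — above 0 °C, consistent with complete melting.

T_f ≈ 36.1 °C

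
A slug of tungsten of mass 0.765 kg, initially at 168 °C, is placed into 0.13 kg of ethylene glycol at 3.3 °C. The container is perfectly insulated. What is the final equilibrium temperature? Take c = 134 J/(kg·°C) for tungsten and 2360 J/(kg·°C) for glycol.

T_f is the heat-capacity-weighted average of the initial temperatures:
T_f = (102.51·168 + 306.8·3.3) / (102.51 + 306.8)
    = 18234 / 409.31 ≈ 44.55 °C

T_f ≈ 44.5 °C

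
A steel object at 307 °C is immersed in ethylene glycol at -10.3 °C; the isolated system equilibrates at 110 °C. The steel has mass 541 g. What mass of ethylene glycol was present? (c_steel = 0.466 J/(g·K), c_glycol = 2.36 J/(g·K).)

m ≈ 175 g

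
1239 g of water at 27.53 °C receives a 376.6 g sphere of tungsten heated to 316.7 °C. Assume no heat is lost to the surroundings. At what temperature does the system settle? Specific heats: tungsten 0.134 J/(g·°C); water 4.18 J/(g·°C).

T_f = Σ m_i c_i T_i / Σ m_i c_i:
T_f = (50.46×316.7 + 5179×27.53) / (50.46 + 5179)
    = 158560 / 5229.5 ≈ 30.32 °C

T_f ≈ 30.3 °C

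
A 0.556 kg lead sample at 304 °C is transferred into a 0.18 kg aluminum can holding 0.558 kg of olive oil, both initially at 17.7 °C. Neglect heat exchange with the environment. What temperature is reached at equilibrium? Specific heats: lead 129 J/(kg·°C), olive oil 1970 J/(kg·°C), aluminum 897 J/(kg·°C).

With ΣQ=0 the equilibrium temperature is the m·c-weighted mean:
T_f = (71.72·304 + 1099.3·17.7 + 161.46·17.7) / (71.72 + 1099.3 + 161.46)
    = 44119 / 1332.4 ≈ 33.11 °C

T_f ≈ 33.1 °C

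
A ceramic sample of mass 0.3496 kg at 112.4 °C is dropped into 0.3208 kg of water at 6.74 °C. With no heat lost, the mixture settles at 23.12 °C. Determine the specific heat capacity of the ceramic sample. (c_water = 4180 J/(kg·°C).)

Heat lost by the ceramic sample = heat gained by the water:
0.3496·c·(112.4 − 23.12) = 0.3208·4180·(23.12 − 6.74)
31.21 c = 21965  ⇒  c ≈ 703.7 J/(kg·°C)

c ≈ 704 J/(kg·°C)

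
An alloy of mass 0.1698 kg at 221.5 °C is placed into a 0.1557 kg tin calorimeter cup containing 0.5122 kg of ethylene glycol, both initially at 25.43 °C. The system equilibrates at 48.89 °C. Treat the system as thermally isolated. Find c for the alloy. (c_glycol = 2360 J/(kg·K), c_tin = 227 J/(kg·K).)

Let T be the final temperature. ΣQ_i = 0:
0.1698×c×(48.89 − 221.5) + 0.5122×2360×(48.89 − 25.43) + 0.1557×227×(48.89 − 25.43) = 0
-29.31 c = -29187
c = -29187/-29.31 ≈ 995.8 J/(kg·K)

c ≈ 996 J/(kg·K)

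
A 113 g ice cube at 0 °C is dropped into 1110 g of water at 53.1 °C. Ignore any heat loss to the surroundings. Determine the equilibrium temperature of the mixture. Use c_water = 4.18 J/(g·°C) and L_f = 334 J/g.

T_f ≈ 40.8 °C

Conservation of energy gives ΣQ = 0:
latent heat to melt: 113·334 = 37742; warm the meltwater: 472.34 T; water cools: 1110·4.18·(T − 53.1) = 4639.8(T − 53.1)
5112.1 T = 246373 − 37742 = 208631
T ≈ 40.81 °C — above 0 °C, consistent with complete melting.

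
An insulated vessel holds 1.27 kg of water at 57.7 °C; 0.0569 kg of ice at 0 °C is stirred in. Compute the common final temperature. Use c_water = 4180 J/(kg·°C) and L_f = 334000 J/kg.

T_f ≈ 51.8 °C

Taking heat into each body as positive, Σ m c ΔT = 0:
fusion: m_ice L_f = 0.0569×334000 = 19005; warm the meltwater: 237.84 T; water cools: 1.27×4180×(T − 57.7) = 5308.6(T − 57.7)
5546.4 T = 306306 − 19005 = 287302
T ≈ 51.80 °C. Since T > 0 °C, the all-ice-melts assumption holds.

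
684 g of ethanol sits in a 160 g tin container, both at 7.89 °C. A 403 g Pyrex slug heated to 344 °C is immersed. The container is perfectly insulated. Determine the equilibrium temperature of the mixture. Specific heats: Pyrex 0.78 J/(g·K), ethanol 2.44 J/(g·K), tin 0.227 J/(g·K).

Conservation of energy gives ΣQ = 0:
403×0.78×(T − 344) + 684×2.44×(T − 7.89) + 160×0.227×(T − 7.89) = 0
314.34(T − 344) + 1669(T − 7.89) + 36.32(T − 7.89) = 0
(314.34 + 1669 + 36.32) T = 314.34×344 + 1669×7.89 + 36.32×7.89
T ≈ 60.20 °C

T_f ≈ 60.2 °C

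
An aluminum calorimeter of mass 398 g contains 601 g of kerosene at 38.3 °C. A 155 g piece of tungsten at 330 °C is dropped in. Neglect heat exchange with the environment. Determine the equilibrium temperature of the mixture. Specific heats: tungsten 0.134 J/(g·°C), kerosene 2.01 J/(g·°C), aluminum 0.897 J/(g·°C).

Net heat exchanged in the isolated system is zero:
155×0.134×(T − 330) + 601×2.01×(T − 38.3) + 398×0.897×(T − 38.3) = 0
20.77(T − 330) + 1208(T − 38.3) + 357.01(T − 38.3) = 0
1585.8 T = 66794
T = 66794/1585.8 ≈ 42.12 °C

T_f ≈ 42.1 °C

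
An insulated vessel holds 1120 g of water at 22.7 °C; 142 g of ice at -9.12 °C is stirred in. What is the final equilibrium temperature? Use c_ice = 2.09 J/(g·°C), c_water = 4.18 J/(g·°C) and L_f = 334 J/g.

Heat gained plus heat lost sum to zero:
ice -9.12→0 °C: 142·2.09·9.12 = 2706.6; melt ice: 142·334 = 47428; warm the meltwater: 593.56 T; water: 4681.6(T − 22.7)
5275.2 T = 106272 − 50135 = 56138
T ≈ 10.64 °C (positive, so assuming full melt was valid).

T_f ≈ 10.6 °C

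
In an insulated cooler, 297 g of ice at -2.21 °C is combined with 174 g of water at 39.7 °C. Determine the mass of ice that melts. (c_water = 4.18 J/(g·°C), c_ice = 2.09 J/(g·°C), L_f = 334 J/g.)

m_melted ≈ 82.3 g

Water can give up m c ΔT = 174×4.18×39.7 = 28875 J before reaching 0 °C.
Warming the ice to 0 °C takes 297×2.09×2.21 = 1371.8 J, leaving 27503 J for melting.
Melting all 297 g of ice would need 297×334 = 99198 J.
That's not enough to melt it all — equilibrium is at 0 °C with ice remaining.
Mass melted = 27503/334 ≈ 82.34 g.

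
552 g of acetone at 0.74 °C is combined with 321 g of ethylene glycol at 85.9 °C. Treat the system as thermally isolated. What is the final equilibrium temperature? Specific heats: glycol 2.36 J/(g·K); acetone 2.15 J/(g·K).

T_f ≈ 33.9 °C

Taking heat into each body as positive, Σ m c ΔT = 0:
321·2.36·(T − 85.9) + 552·2.15·(T − 0.74) = 0
1944.4 T = 65953
T = 65953/1944.4 ≈ 33.92 °C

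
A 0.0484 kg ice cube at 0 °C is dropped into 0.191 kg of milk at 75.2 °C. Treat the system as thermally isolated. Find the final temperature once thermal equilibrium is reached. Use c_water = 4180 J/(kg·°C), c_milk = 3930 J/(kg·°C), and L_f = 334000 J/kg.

Heat gained plus heat lost sum to zero:
melt ice: 0.0484·334000 = 16166
  meltwater 0→T: 0.0484·4180·T = 202.31 T
  milk: 750.63(T − 75.2)
952.94 T = 56447 − 16166 = 40282
T ≈ 42.27 °C (positive, so assuming full melt was valid).

T_f ≈ 42.3 °C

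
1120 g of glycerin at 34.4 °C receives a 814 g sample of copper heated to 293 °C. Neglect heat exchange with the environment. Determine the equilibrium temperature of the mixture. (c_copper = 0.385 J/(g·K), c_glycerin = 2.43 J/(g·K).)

T_f ≈ 61.1 °C

With ΣQ=0 the equilibrium temperature is the m·c-weighted mean:
T_f = (313.39·293 + 2721.6·34.4) / (313.39 + 2721.6)
    = 185446 / 3035 ≈ 61.10 °C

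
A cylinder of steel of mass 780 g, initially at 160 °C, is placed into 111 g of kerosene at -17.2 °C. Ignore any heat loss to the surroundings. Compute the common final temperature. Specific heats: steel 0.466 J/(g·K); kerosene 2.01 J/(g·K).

T_f ≈ 92.6 °C

Let T be the final temperature. ΣQ_i = 0:
780*0.466*(T − 160) + 111*2.01*(T − (-17.2)) = 0
363.48(T − 160) + 223.11(T − (-17.2)) = 0
(363.48 + 223.11) T = 363.48*160 + 223.11*(-17.2)
T = 54319 / 586.59 = 92.6 °C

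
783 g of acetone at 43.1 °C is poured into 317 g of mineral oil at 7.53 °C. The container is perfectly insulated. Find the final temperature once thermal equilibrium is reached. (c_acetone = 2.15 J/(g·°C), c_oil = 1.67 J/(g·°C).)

Net heat exchanged in the isolated system is zero:
783·2.15·(T − 43.1) + 317·1.67·(T − 7.53) = 0
1683.4(T − 43.1) + 529.39(T − 7.53) = 0
(1683.4 + 529.39) T = 1683.4·43.1 + 529.39·7.53
T = 76543/2212.8 ≈ 34.59 °C

T_f ≈ 34.6 °C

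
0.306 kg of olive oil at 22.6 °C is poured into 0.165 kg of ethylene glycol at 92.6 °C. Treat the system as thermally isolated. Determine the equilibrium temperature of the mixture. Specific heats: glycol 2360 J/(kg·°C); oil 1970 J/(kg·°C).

Heat gained plus heat lost sum to zero:
0.165*2360*(T − 92.6) + 0.306*1970*(T − 22.6) = 0
992.22 T = 49682
T = 49682/992.22 ≈ 50.07 °C

T_f ≈ 50.1 °C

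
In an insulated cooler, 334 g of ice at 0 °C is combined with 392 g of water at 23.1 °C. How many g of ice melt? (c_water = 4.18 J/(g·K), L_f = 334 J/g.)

m_melted ≈ 113 g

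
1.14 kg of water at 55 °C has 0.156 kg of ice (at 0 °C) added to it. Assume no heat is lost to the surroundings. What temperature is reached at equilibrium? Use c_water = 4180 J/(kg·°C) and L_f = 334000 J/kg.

T_f ≈ 38.8 °C

Taking heat into each body as positive, Σ m c ΔT = 0:
latent heat to melt: 0.156·334000 = 52104
  warm the meltwater: 652.08 T
  water: 4765.2(T − 55)
5417.3 T = 262086 − 52104 = 209982
T ≈ 38.76 °C (positive, so assuming full melt was valid).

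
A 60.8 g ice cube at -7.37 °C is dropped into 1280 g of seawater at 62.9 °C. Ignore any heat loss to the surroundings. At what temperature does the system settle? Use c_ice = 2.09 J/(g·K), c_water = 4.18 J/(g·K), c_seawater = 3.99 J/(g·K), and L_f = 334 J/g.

T_f ≈ 56.0 °C

Conservation of energy gives ΣQ = 0:
ice -7.37→0 °C: 60.8·2.09·7.37 = 936.52
  melt ice: 60.8·334 = 20307
  warm the meltwater: 254.14 T
  seawater: 5107.2(T − 62.9)
5361.3 T = 321243 − 21244 = 299999
T ≈ 55.96 °C (positive, so assuming full melt was valid).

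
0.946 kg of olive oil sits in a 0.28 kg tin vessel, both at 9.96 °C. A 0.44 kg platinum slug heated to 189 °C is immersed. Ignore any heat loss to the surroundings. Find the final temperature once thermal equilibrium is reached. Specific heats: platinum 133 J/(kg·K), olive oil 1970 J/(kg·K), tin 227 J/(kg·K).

Taking heat into each body as positive, Σ m c ΔT = 0:
0.44×133×(T − 189) + 0.946×1970×(T − 9.96) + 0.28×227×(T − 9.96) = 0
58.52(T − 189) + 1863.6(T − 9.96) + 63.56(T − 9.96) = 0
(58.52 + 1863.6 + 63.56) T = 58.52×189 + 1863.6×9.96 + 63.56×9.96
T ≈ 15.24 °C

T_f ≈ 15.2 °C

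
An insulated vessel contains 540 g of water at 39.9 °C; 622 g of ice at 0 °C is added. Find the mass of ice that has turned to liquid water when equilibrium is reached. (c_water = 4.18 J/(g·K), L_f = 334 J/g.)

Heat available from the water dropping to 0 °C: 540·4.18·39.9 = 90062 J.
Melting all 622 g of ice would need 622·334 = 207748 J.
90062 J < 207748 J, so only part of the ice melts and the system sits at 0 °C.
m_melt = 90062 / L_f = 269.6 g.

m_melted ≈ 270 g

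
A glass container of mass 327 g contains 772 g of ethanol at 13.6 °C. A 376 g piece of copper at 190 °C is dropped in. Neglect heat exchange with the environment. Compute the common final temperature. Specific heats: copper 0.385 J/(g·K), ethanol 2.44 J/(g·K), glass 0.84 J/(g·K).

Setting the total heat transfer to zero:
376*0.385*(T − 190) + 772*2.44*(T − 13.6) + 327*0.84*(T − 13.6) = 0
144.76(T − 190) + 1883.7(T − 13.6) + 274.68(T − 13.6) = 0
(144.76 + 1883.7 + 274.68) T = 144.76*190 + 1883.7*13.6 + 274.68*13.6
T ≈ 24.69 °C

T_f ≈ 24.7 °C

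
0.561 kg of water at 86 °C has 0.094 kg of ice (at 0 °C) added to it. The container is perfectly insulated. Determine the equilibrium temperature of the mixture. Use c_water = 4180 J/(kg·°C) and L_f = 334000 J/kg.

T_f ≈ 62.2 °C

Heat gained plus heat lost sum to zero:
fusion: m_ice L_f = 0.094×334000 = 31396; meltwater 0→T: 0.094×4180×T = 392.92 T; water cools: 0.561×4180×(T − 86) = 2345(T − 86)
2737.9 T = 201668 − 31396 = 170272
T ≈ 62.19 °C. Since T > 0 °C, the all-ice-melts assumption holds.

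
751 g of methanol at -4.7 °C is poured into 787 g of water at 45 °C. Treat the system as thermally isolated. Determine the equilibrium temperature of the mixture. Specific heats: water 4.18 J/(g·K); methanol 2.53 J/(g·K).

T_f ≈ 26.8 °C

|Q_water| = |Q_methanol|:
787*4.18*(45 − T) = 751*2.53*(T − (-4.7))
3289.7(45 − T) = 1900(T − (-4.7))
5189.7 T = 139105  ⇒  T ≈ 26.80 °C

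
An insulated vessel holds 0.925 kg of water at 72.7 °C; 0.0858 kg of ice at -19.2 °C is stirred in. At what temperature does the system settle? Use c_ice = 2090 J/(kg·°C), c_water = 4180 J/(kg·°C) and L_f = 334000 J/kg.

T_f ≈ 58.9 °C

Net heat exchanged in the isolated system is zero:
warm ice to 0 °C: 0.0858·2090·(0 − (-19.2)) = 3443; melt ice: 0.0858·334000 = 28657; warm the meltwater: 358.64 T; water: 3866.5(T − 72.7)
4225.1 T = 281095 − 32100 = 248994
T ≈ 58.93 °C (positive, so assuming full melt was valid).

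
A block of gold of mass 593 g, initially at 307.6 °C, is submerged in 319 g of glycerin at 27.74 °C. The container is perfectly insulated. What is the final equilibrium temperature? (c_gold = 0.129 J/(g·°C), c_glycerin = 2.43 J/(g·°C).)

T_f ≈ 52.9 °C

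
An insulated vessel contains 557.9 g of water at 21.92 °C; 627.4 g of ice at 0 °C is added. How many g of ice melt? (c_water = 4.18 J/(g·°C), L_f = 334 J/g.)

m_melted ≈ 153 g

Cooling the water to 0 °C releases 557.9·4.18·21.92 = 51118 J.
Fully melting the ice requires m_ice L_f = 627.4·334 = 209552 J.
Since 51118 < 209552 J, not all the ice melts; equilibrium is at 0 °C.
m_melted·334 = 51118  ⇒  m_melted ≈ 153 g.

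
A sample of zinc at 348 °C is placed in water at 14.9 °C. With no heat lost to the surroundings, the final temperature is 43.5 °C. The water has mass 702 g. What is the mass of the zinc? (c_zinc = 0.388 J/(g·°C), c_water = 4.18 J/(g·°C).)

m ≈ 710 g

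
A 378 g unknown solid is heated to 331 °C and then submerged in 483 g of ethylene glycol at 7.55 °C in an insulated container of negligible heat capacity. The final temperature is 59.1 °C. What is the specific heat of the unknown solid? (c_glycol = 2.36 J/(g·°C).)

c ≈ 0.572 J/(g·°C)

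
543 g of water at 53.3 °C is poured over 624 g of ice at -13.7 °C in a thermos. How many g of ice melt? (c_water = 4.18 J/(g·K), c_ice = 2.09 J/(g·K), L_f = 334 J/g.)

Cooling the water to 0 °C releases 543·4.18·53.3 = 120977 J.
Warming the ice to 0 °C takes 624·2.09·13.7 = 17867 J, leaving 103110 J for melting.
Fully melting the ice requires m_ice L_f = 624·334 = 208416 J.
That's not enough to melt it all — equilibrium is at 0 °C with ice remaining.
m_melt = 103110 / L_f = 308.7 g.

m_melted ≈ 309 g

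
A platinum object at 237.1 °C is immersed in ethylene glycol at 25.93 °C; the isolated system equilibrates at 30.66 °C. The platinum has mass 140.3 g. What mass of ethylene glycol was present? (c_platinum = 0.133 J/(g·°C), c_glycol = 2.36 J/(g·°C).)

m ≈ 345 g

|Q_platinum| = |Q_glycol|:
140.3·0.133·(237.1 − 30.66) = m·2.36·(30.66 − 25.93)
11.16 m = 3852.1  ⇒  m ≈ 345.1 g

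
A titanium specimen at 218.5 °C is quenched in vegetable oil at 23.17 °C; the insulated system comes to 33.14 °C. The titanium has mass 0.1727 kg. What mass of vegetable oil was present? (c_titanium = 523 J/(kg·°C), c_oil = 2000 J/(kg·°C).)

m ≈ 0.84 kg

Heat gained plus heat lost sum to zero:
0.1727·523·(33.14 − 218.5) + m·2000·(33.14 − 23.17) = 0
19940 m = 16742
m = 16742/19940 ≈ 0.8396 kg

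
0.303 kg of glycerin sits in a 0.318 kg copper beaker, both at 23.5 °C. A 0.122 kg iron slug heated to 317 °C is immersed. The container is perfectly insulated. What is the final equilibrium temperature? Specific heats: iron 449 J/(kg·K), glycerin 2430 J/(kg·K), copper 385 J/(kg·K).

T_f ≈ 41.1 °C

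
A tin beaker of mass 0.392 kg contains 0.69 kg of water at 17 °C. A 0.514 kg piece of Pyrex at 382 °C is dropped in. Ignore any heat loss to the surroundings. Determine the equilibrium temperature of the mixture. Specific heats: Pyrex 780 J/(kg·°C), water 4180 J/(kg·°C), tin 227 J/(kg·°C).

Heat gained plus heat lost sum to zero:
0.514×780×(T − 382) + 0.69×4180×(T − 17) + 0.392×227×(T − 17) = 0
3374.1 T = 203696
T ≈ 60.37 °C

T_f ≈ 60.4 °C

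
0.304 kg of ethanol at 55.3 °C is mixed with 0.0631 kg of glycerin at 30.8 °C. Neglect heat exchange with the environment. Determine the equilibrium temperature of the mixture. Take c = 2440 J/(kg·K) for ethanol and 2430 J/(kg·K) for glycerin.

T_f ≈ 51.1 °C

Conservation of energy gives ΣQ = 0:
0.304×2440×(T − 55.3) + 0.0631×2430×(T − 30.8) = 0
741.76(T − 55.3) + 153.33(T − 30.8) = 0
(741.76 + 153.33) T = 741.76×55.3 + 153.33×30.8
T = 45742 / 895.09 = 51.1 °C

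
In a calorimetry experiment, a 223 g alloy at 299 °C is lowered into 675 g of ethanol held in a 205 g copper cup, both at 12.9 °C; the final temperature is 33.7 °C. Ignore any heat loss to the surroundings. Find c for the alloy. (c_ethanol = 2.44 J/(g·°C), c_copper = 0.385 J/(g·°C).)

c ≈ 0.607 J/(g·°C)

Net heat exchanged in the isolated system is zero:
223×c×(33.7 − 299) + 675×2.44×(33.7 − 12.9) + 205×0.385×(33.7 − 12.9) = 0
-59162 c = -35899
c = -35899/-59162 ≈ 0.6068 J/(g·°C)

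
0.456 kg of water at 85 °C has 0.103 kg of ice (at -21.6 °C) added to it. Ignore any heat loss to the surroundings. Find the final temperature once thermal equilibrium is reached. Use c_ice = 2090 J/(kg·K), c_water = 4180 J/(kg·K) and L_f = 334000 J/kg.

T_f ≈ 52.6 °C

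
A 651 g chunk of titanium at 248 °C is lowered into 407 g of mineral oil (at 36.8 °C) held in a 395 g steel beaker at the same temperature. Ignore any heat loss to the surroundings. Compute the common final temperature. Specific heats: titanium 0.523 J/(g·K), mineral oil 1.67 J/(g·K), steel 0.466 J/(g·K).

T_f ≈ 96.5 °C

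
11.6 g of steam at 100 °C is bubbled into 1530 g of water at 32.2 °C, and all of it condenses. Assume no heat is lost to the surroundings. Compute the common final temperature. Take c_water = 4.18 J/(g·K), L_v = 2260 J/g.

Let T be the final temperature. ΣQ_i = 0:
steam→water at 100 °C releases m L_v = 11.6×2260 = 26216; condensed water 100 °C→T: 48.49(T − 100); water warms: 1530×4.18×(T − 32.2) = 6395.4(T − 32.2)
6443.9 T = 26216 + 4848.8 + 205932 = 236997
T ≈ 36.78 °C (< 100 °C, so full condensation is consistent).

T_f ≈ 36.8 °C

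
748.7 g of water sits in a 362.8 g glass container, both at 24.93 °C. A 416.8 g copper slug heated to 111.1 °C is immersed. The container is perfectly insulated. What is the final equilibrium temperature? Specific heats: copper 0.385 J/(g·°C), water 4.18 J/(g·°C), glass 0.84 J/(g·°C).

T_f ≈ 28.8 °C

Let T be the final temperature. ΣQ_i = 0:
416.8×0.385×(T − 111.1) + 748.7×4.18×(T − 24.93) + 362.8×0.84×(T − 24.93) = 0
160.47(T − 111.1) + 3129.6(T − 24.93) + 304.75(T − 24.93) = 0
(160.47 + 3129.6 + 304.75) T = 160.47×111.1 + 3129.6×24.93 + 304.75×24.93
T = 103446/3594.8 ≈ 28.78 °C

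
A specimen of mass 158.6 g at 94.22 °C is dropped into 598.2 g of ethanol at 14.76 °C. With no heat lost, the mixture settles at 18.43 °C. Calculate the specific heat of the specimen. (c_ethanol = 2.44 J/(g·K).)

c ≈ 0.446 J/(g·K)

Energy conservation, ΣQ = 0:
158.6·c·(18.43 − 94.22) + 598.2·2.44·(18.43 − 14.76) = 0
-12020 c = -5356.8
c = -5356.8/-12020 ≈ 0.4456 J/(g·K)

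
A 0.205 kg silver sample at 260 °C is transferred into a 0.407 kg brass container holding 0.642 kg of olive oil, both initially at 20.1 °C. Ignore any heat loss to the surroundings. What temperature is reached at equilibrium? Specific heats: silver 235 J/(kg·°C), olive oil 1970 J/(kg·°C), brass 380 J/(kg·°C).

Net heat exchanged in the isolated system is zero:
0.205×235×(T − 260) + 0.642×1970×(T − 20.1) + 0.407×380×(T − 20.1) = 0
48.17(T − 260) + 1264.7(T − 20.1) + 154.66(T − 20.1) = 0
1467.6 T = 41055
T ≈ 27.98 °C

T_f ≈ 28.0 °C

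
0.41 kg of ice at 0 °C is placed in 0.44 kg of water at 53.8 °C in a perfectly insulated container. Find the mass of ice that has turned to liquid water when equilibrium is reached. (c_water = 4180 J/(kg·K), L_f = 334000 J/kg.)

m_melted ≈ 0.296 kg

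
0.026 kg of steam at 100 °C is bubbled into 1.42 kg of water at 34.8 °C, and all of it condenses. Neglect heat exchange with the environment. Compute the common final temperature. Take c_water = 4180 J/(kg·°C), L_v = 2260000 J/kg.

T_f ≈ 45.7 °C

Let T be the final temperature. ΣQ_i = 0:
latent heat released on condensation: 0.026×2260000 = 58760
  condensate cools 100→T: 0.026×4180×(T − 100) = 108.68(T − 100)
  original water: 5935.6(T − 34.8)
6044.3 T = 58760 + 10868 + 206559 = 276187
T ≈ 45.69 °C, under the boiling point, so the assumption holds.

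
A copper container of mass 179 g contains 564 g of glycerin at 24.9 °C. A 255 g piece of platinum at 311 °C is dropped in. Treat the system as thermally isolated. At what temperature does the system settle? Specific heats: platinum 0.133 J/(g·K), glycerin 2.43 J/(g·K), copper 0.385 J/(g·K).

T_f ≈ 31.5 °C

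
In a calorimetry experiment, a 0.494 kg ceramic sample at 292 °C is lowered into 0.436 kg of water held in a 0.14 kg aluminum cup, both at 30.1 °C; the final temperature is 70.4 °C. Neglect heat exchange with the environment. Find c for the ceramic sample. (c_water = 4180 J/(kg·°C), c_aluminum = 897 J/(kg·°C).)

Heat gained plus heat lost sum to zero:
0.494×c×(70.4 − 292) + 0.436×4180×(70.4 − 30.1) + 0.14×897×(70.4 − 30.1) = 0
-109.47 c = -78507
c = -78507/-109.47 ≈ 717.2 J/(kg·°C)

c ≈ 717 J/(kg·°C)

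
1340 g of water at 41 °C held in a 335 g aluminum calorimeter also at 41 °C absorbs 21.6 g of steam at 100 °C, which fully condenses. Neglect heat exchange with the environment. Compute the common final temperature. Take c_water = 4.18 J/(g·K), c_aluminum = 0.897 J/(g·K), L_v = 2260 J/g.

T_f ≈ 50.0 °C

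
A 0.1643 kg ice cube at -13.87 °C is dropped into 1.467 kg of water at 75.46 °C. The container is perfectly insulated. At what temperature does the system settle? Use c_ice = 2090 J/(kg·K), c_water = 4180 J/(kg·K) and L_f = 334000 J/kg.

Taking heat into each body as positive, Σ m c ΔT = 0:
warm ice to 0 °C: 0.1643·2090·(0 − (-13.87)) = 4762.8; latent heat to melt: 0.1643·334000 = 54876; meltwater 0→T: 0.1643·4180·T = 686.77 T; water cools: 1.467·4180·(T − 75.46) = 6132.1(T − 75.46)
6818.8 T = 462725 − 59639 = 403086
T ≈ 59.11 °C (positive, so assuming full melt was valid).

T_f ≈ 59.1 °C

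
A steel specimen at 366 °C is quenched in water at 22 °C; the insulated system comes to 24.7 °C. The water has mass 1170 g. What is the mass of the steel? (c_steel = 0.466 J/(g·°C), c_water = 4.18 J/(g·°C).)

Energy conservation, ΣQ = 0:
m·0.466·(24.7 − 366) + 1170·4.18·(24.7 − 22) = 0
-159.05 m = -13205
m = -13205/-159.05 ≈ 83.02 g

m ≈ 83 g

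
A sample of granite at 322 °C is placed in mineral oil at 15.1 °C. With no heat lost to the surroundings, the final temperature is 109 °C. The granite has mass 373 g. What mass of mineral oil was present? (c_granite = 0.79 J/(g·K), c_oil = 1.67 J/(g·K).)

m ≈ 400 g

Setting the total heat transfer to zero:
373×0.79×(109 − 322) + m×1.67×(109 − 15.1) = 0
156.81 m = 62765
m = 62765/156.81 ≈ 400.3 g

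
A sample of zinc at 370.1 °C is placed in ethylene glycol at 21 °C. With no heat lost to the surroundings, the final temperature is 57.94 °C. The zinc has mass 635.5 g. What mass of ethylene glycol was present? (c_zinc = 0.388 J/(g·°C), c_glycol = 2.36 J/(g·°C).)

m ≈ 883 g

Taking heat into each body as positive, Σ m c ΔT = 0:
635.5·0.388·(57.94 − 370.1) + m·2.36·(57.94 − 21) = 0
87.18 m = 76971
m = 76971/87.18 ≈ 882.9 g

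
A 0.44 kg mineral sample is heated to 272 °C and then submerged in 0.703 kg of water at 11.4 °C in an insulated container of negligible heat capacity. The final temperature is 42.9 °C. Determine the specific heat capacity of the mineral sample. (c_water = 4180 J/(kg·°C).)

m_s c (T_s − T_f) = m_water c_water (T_f − T_0):
0.44·c·(272 − 42.9) = 0.703·4180·(42.9 − 11.4)
100.8 c = 92564  ⇒  c ≈ 918.3 J/(kg·°C)

c ≈ 918 J/(kg·°C)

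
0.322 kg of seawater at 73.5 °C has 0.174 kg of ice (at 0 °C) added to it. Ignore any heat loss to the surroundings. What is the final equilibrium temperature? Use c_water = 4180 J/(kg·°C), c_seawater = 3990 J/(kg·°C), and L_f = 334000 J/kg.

Taking heat into each body as positive, Σ m c ΔT = 0:
latent heat to melt: 0.174×334000 = 58116
  meltwater 0→T: 0.174×4180×T = 727.32 T
  seawater: 1284.8(T − 73.5)
2012.1 T = 94431 − 58116 = 36315
T ≈ 18.05 °C — above 0 °C, consistent with complete melting.

T_f ≈ 18.0 °C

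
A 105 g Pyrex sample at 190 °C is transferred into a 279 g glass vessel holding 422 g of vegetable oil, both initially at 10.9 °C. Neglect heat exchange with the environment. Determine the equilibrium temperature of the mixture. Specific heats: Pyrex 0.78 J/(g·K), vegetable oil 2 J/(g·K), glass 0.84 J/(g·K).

T_f ≈ 23.5 °C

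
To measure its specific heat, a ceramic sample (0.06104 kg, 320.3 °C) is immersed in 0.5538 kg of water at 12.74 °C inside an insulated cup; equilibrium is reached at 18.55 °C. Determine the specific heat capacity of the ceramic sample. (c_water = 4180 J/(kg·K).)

c ≈ 730 J/(kg·K)

m_s c (T_s − T_f) = m_water c_water (T_f − T_0):
0.06104×c×(320.3 − 18.55) = 0.5538×4180×(18.55 − 12.74)
18.42 c = 13449  ⇒  c ≈ 730.2 J/(kg·K)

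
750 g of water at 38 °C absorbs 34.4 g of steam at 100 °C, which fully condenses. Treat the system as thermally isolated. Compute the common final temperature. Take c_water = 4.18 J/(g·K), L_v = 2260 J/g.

Net heat exchanged in the isolated system is zero:
steam→water at 100 °C releases m L_v = 34.4·2260 = 77744; condensate cools 100→T: 34.4·4.18·(T − 100) = 143.79(T − 100); original water: 3135(T − 38)
3278.8 T = 77744 + 14379 + 119130 = 211253
T ≈ 64.43 °C (< 100 °C, so full condensation is consistent).

T_f ≈ 64.4 °C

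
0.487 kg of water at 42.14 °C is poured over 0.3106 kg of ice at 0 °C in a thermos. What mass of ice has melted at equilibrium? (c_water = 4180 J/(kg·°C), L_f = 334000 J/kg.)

m_melted ≈ 0.257 kg

Water can give up m c ΔT = 0.487×4180×42.14 = 85783 J before reaching 0 °C.
Melting all 0.3106 kg of ice would need 0.3106×334000 = 103740 J.
Since 85783 < 103740 J, not all the ice melts; equilibrium is at 0 °C.
m_melt = 85783 / L_f = 0.2568 kg.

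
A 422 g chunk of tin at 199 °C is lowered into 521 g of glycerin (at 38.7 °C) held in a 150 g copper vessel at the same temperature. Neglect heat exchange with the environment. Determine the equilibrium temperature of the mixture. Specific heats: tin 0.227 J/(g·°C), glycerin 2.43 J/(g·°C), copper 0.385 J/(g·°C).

Energy conservation, ΣQ = 0:
422·0.227·(T − 199) + 521·2.43·(T − 38.7) + 150·0.385·(T − 38.7) = 0
95.79(T − 199) + 1266(T − 38.7) + 57.75(T − 38.7) = 0
1419.6 T = 70293
T = 70293/1419.6 ≈ 49.52 °C

T_f ≈ 49.5 °C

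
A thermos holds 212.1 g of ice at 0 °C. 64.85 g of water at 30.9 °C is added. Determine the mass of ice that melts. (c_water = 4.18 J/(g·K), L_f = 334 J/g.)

Water can give up m c ΔT = 64.85·4.18·30.9 = 8376.2 J before reaching 0 °C.
To melt every bit of ice: 212.1·334 = 70841 J.
That's not enough to melt it all — equilibrium is at 0 °C with ice remaining.
m_melt = 8376.2 / L_f = 25.08 g.

m_melted ≈ 25.1 g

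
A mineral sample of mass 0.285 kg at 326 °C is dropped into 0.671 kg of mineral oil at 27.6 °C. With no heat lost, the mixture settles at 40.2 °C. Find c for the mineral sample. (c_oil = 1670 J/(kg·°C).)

c ≈ 173 J/(kg·°C)

m_s c (T_s − T_f) = m_oil c_oil (T_f − T_0):
0.285·c·(326 − 40.2) = 0.671·1670·(40.2 − 27.6)
81.45 c = 14119  ⇒  c ≈ 173.3 J/(kg·°C)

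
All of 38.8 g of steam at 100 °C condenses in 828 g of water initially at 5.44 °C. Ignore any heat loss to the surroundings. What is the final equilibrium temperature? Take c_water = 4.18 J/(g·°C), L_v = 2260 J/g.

T_f ≈ 33.9 °C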